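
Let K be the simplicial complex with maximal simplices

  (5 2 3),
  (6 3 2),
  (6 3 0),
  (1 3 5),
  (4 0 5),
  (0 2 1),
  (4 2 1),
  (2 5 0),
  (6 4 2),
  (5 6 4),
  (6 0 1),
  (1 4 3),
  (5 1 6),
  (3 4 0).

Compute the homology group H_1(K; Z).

H_1 = Z^2.

Order the vertices as 0 < 1 < 2 < 3 < 4 < 5 < 6. Listing each simplex with vertices in this order, K has dimension 2 with simplices:

  0-simplices (7): [0], [1], [2], [3], [4], [5], [6]
  1-simplices (21): [0,1], [0,2], [0,3], [0,4], [0,5], [0,6], [1,2], [1,3], [1,4], [1,5], [1,6], [2,3], [2,4], [2,5], [2,6], [3,4], [3,5], [3,6], [4,5], [4,6], [5,6]
  2-simplices (14): [0,1,2], [0,1,6], [0,2,5], [0,3,4], [0,3,6], [0,4,5], [1,2,4], [1,3,4], [1,3,5], [1,5,6], [2,3,5], [2,3,6], [2,4,6], [4,5,6]

Hence C_0 ≅ Z^7, C_1 ≅ Z^21, C_2 ≅ Z^14.

Boundary ∂_1: C_1 → C_0 maps an edge to its endpoints' difference, ∂[p,q] = q − p.
The 7×21 boundary matrix has rank 6 and Smith normal form diag(1,1,1,1,1,1).

Boundary ∂_2: C_2 → C_1 acts by ∂[p,q,r] = [q,r] − [p,r] + [p,q]. For instance
  ∂[0,1,6] = [1,6] − [0,6] + [0,1],
  ∂[2,4,6] = [4,6] − [2,6] + [2,4].
This gives a 21×14 integer matrix of rank 13; reducing to Smith normal form yields diagonal entries (1,1,1,1,1,1,1,1,1,1,1,1,1).

Reading off H_k = ker ∂_k / im ∂_{k+1}:

  H_1: rank ker ∂_1 − rank ∂_2 = (21 − 6) − 13 = 2, and the invariant factors of ∂_2 are all 1, so H_1 = Z^2.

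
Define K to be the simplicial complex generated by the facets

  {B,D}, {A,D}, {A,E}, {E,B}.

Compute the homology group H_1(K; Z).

H_1 ≅ Z.

Take the total order A < B < D < E on the vertex set. Then K (dimension 1) consists of the simplices:

  0-simplices (4): A, B, D, E
  1-simplices (4): AD, AE, BD, BE

so the chain groups are C_0 ≅ Z^4, C_1 ≅ Z^4.

The boundary map ∂_1: C_1 → C_0 is given by ∂[p,q] = [q] − [p].
This gives a 4×4 integer matrix of rank 3; reducing to Smith normal form yields diagonal entries (1,1,1).

Computing H_k = (kernel of ∂_k) / (image of ∂_{k+1}):

  H_1: rank ker ∂_1 − rank ∂_2 = (4 − 3) − 0 = 1, and there is no ∂_2, so H_1 = Z.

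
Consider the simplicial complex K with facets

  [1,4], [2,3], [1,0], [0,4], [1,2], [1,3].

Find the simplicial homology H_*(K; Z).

H_0 ≅ Z,  H_1 ≅ Z^2.

We work with the vertex ordering 0 < 1 < 2 < 3 < 4. The simplices of K, each written with vertices in increasing order, are:

  0-simplices (5): [0], [1], [2], [3], [4]
  1-simplices (6): [0,1], [0,4], [1,2], [1,3], [1,4], [2,3]

so the chain groups are C_0 ≅ Z^5, C_1 ≅ Z^6.

Boundary ∂_1: C_1 → C_0 maps an edge to its endpoints' difference, ∂[p,q] = q − p.
The 5×6 boundary matrix has rank 4 and Smith normal form diag(1,1,1,1).

Reading off H_k = ker ∂_k / im ∂_{k+1}:

  H_0: rank C_0 − rank ∂_1 = 5 − 4 = 1, and the invariant factors of ∂_1 are all 1, so H_0 ≅ Z.
  H_1: rank ker ∂_1 − rank ∂_2 = (6 − 4) − 0 = 2, and there is no ∂_2, so H_1 ≅ Z^2.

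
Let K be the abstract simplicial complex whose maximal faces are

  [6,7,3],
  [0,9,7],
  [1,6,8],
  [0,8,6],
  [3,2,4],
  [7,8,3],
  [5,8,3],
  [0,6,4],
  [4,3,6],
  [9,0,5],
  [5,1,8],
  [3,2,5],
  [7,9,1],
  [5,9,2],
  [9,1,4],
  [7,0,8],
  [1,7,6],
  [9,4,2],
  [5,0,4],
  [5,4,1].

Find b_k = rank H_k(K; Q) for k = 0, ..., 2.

b_0 = 1, b_1 = 1, b_2 = 0.

We work with the vertex ordering 0 < 1 < 2 < 3 < 4 < 5 < 6 < 7 < 8 < 9. The simplices of K, each written with vertices in increasing order, are:

  0-simplices (10): [0], [1], [2], [3], [4], [5], [6], [7], [8], [9]
  1-simplices (30): (30 of them)
  2-simplices (20): (20 of them)

giving chain groups C_0 ≅ Z^10, C_1 ≅ Z^30, C_2 ≅ Z^20.

The boundary map ∂_1: C_1 → C_0 is given by ∂[p,q] = [q] − [p]. For instance
  ∂[0,5] = [5] − [0].
The 10×30 boundary matrix has rank 9 and Smith normal form diag(1,1,1,1,1,1,1,1,1).

∂_2: C_2 → C_1 acts by ∂[p,q,r] = [q,r] − [p,r] + [p,q]. For instance
  ∂[2,5,9] = [5,9] − [2,9] + [2,5],
  ∂[3,7,8] = [7,8] − [3,8] + [3,7].
The 30×20 boundary matrix has rank 20 and Smith normal form diag(1,1,1,1,1,1,1,1,1,1,1,1,1,1,1,1,1,1,1,2).

Computing H_k = (kernel of ∂_k) / (image of ∂_{k+1}):

  H_0: rank C_0 − rank ∂_1 = 10 − 9 = 1, and the invariant factors of ∂_1 are all 1, so H_0 ≅ Z.
  H_1: rank ker ∂_1 − rank ∂_2 = (30 − 9) − 20 = 1, and ∂_2 has invariant factor 2 > 1, so H_1 ≅ Z ⊕ Z_2.
  H_2: rank ker ∂_2 − rank ∂_3 = (20 − 20) − 0 = 0, and there is no ∂_3, so H_2 ≅ 0.

Hence the Betti numbers are b_0 = 1, b_1 = 1, b_2 = 0.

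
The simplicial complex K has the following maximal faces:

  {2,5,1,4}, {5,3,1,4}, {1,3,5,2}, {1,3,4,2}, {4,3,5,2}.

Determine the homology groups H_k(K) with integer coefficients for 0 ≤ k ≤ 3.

H_0 = Z,  H_1 = 0,  H_2 = 0,  H_3 = Z.

K has 5 vertices, 10 edges, 10 triangles, 5 3-simplices.
rank ∂_0 = 0, rank ∂_1 = 4 ⇒ b_0 = 5 − 0 − 4 = 1; all invariant factors of ∂_1 are 1 so no torsion. So H_0 ≅ Z.
rank ∂_1 = 4, rank ∂_2 = 6 ⇒ b_1 = 10 − 4 − 6 = 0; all invariant factors of ∂_2 are 1 so no torsion. So H_1 ≅ 0.
rank ∂_2 = 6, rank ∂_3 = 4 ⇒ b_2 = 10 − 6 − 4 = 0; all invariant factors of ∂_3 are 1 so no torsion. So H_2 ≅ 0.
rank ∂_3 = 4, rank ∂_4 = 0 ⇒ b_3 = 5 − 4 − 0 = 1. So H_3 ≅ Z.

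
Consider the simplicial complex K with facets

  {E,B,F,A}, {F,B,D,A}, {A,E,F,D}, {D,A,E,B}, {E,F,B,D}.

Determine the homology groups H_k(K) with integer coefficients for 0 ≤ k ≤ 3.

H_0 = Z,  H_1 = 0,  H_2 = 0,  H_3 = Z.

K has 5 vertices, 10 edges, 10 triangles, 5 3-simplices.
rank ∂_0 = 0, rank ∂_1 = 4 ⇒ b_0 = 5 − 0 − 4 = 1; all invariant factors of ∂_1 are 1 so no torsion. So H_0 = Z.
rank ∂_1 = 4, rank ∂_2 = 6 ⇒ b_1 = 10 − 4 − 6 = 0; all invariant factors of ∂_2 are 1 so no torsion. So H_1 = 0.
rank ∂_2 = 6, rank ∂_3 = 4 ⇒ b_2 = 10 − 6 − 4 = 0; all invariant factors of ∂_3 are 1 so no torsion. So H_2 = 0.
rank ∂_3 = 4, rank ∂_4 = 0 ⇒ b_3 = 5 − 4 − 0 = 1. So H_3 = Z.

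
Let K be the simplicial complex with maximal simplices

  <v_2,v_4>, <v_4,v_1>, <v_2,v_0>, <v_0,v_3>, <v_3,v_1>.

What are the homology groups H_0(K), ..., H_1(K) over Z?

H_0 ≅ Z,  H_1 ≅ Z.

K has 5 vertices, 5 edges.
rank ∂_0 = 0, rank ∂_1 = 4 ⇒ b_0 = 5 − 0 − 4 = 1; all invariant factors of ∂_1 are 1 so no torsion. So H_0 = Z.
rank ∂_1 = 4, rank ∂_2 = 0 ⇒ b_1 = 5 − 4 − 0 = 1. So H_1 = Z.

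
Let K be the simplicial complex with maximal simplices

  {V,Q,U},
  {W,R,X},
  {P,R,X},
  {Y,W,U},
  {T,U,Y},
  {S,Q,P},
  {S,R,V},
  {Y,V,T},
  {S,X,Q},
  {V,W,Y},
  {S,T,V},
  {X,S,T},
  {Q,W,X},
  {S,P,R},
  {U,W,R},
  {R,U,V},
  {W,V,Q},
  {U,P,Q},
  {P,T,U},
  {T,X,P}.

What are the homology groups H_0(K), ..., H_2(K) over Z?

Take the total order P < Q < R < S < T < U < V < W < X < Y on the vertex set. Then K (dimension 2) consists of the simplices:

  0-simplices (10): P, Q, R, S, T, U, V, W, X, Y
  1-simplices (30): PQ, PR, PS, PT, PU, PX, QS, QU, QV, QW, QX, RS, RU, RV, RW, RX, ST, SV, SX, TU, TV, TX, TY, UV, UW, UY, VW, VY, WX, WY
  2-simplices (20): PQS, PQU, PRS, PRX, PTU, PTX, QSX, QUV, QVW, QWX, RSV, RUV, RUW, RWX, STV, STX, TUY, TVY, UWY, VWY

Hence C_0 ≅ Z^10, C_1 ≅ Z^30, C_2 ≅ Z^20.

The boundary map ∂_1: C_1 → C_0 is given by ∂[p,q] = [q] − [p]. For instance
  ∂WX = X − W.
The resulting 10×30 matrix has rank 9, and its Smith normal form has invariant factors (1,1,1,1,1,1,1,1,1).

The boundary map ∂_2: C_2 → C_1 acts by ∂[p,q,r] = [q,r] − [p,r] + [p,q]. For instance
  ∂PTX = TX − PX + PT,
  ∂STX = TX − SX + ST.
As a 30×20 matrix over Z this has rank 20, with invariant factors (1,1,1,1,1,1,1,1,1,1,1,1,1,1,1,1,1,1,1,2).

From H_k ≅ ker(∂_k) / im(∂_{k+1}) we obtain:

  H_0: rank C_0 − rank ∂_1 = 10 − 9 = 1, and the invariant factors of ∂_1 are all 1, so H_0 ≅ Z.
  H_1: rank ker ∂_1 − rank ∂_2 = (30 − 9) − 20 = 1, and ∂_2 has invariant factor 2 > 1, so H_1 ≅ Z ⊕ Z_2.
  H_2: rank ker ∂_2 − rank ∂_3 = (20 − 20) − 0 = 0, and there is no ∂_3, so H_2 ≅ 0.

(K is a triangulation of the Klein bottle.)

H_0 = Z,  H_1 = Z ⊕ Z_2,  H_2 = 0.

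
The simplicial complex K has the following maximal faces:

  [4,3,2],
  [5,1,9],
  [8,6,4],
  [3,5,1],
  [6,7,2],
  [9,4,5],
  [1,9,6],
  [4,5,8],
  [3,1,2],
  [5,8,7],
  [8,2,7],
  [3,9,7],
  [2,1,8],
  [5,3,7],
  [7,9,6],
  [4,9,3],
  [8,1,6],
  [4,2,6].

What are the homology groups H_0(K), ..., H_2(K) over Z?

H_0 = Z,  H_1 = Z ⊕ Z/2Z,  H_2 = 0.

Order the vertices as 1 < 2 < 3 < 4 < 5 < 6 < 7 < 8 < 9. Listing each simplex with vertices in this order, K has dimension 2 with simplices:

  0-simplices (9): [1], [2], [3], [4], [5], [6], [7], [8], [9]
  1-simplices (27): (27 of them)
  2-simplices (18): [1,2,3], [1,2,8], [1,3,5], [1,5,9], [1,6,8], [1,6,9], [2,3,4], [2,4,6], [2,6,7], [2,7,8], [3,4,9], [3,5,7], [3,7,9], [4,5,8], [4,5,9], [4,6,8], [5,7,8], [6,7,9]

so the chain groups are C_0 ≅ Z^9, C_1 ≅ Z^27, C_2 ≅ Z^18.

The boundary map ∂_1: C_1 → C_0 is given by ∂[p,q] = [q] − [p].
This gives a 9×27 integer matrix of rank 8; reducing to Smith normal form yields diagonal entries (1,1,1,1,1,1,1,1).

The boundary map ∂_2: C_2 → C_1 acts by ∂[p,q,r] = [q,r] − [p,r] + [p,q]. For instance
  ∂[4,6,8] = [6,8] − [4,8] + [4,6],
  ∂[3,5,7] = [5,7] − [3,7] + [3,5].
The resulting 27×18 matrix has rank 18, and its Smith normal form has invariant factors (1,1,1,1,1,1,1,1,1,1,1,1,1,1,1,1,1,2).

Reading off H_k = ker ∂_k / im ∂_{k+1}:

  H_0: rank C_0 − rank ∂_1 = 9 − 8 = 1, and the invariant factors of ∂_1 are all 1, so H_0 ≅ Z.
  H_1: rank ker ∂_1 − rank ∂_2 = (27 − 8) − 18 = 1, and ∂_2 has invariant factor 2 > 1, so H_1 ≅ Z ⊕ Z/2Z.
  H_2: rank ker ∂_2 − rank ∂_3 = (18 − 18) − 0 = 0, and there is no ∂_3, so H_2 ≅ 0.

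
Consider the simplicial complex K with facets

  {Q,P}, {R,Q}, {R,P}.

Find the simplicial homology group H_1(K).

Fix the vertex order P < Q < R and write every simplex with vertices in increasing order. Then dim K = 1 and the simplices of K are:

  0-simplices (3): P, Q, R
  1-simplices (3): PQ, PR, QR

Hence C_0 ≅ Z^3, C_1 ≅ Z^3.

∂_1: C_1 → C_0 is given by ∂[p,q] = [q] − [p]. For instance
  ∂PR = R − P.
The 3×3 boundary matrix has rank 2 and Smith normal form diag(1,1).

From H_k ≅ ker(∂_k) / im(∂_{k+1}) we obtain:

  H_1: rank ker ∂_1 − rank ∂_2 = (3 − 2) − 0 = 1, and there is no ∂_2, so H_1 = Z.

H_1 = Z.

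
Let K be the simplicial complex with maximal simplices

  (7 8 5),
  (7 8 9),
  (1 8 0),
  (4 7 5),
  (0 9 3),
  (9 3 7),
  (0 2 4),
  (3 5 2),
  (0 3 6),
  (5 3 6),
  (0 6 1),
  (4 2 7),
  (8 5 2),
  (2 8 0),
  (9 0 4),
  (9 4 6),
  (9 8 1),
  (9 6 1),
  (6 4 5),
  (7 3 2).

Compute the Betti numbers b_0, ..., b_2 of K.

Order the vertices as 0 < 1 < 2 < 3 < 4 < 5 < 6 < 7 < 8 < 9. Listing each simplex with vertices in this order, K has dimension 2 with simplices:

  0-simplices (10): [0], [1], [2], [3], [4], [5], [6], [7], [8], [9]
  1-simplices (30): (30 of them)
  2-simplices (20): (20 of them)

Hence C_0 ≅ Z^10, C_1 ≅ Z^30, C_2 ≅ Z^20.

∂_1: C_1 → C_0 sends each edge [p,q] (with p < q) to q − p.
The 10×30 boundary matrix has rank 9 and Smith normal form diag(1,1,1,1,1,1,1,1,1).

The boundary map ∂_2: C_2 → C_1 acts by ∂[p,q,r] = [q,r] − [p,r] + [p,q]. For instance
  ∂[2,5,8] = [5,8] − [2,8] + [2,5],
  ∂[0,2,8] = [2,8] − [0,8] + [0,2].
The 30×20 boundary matrix has rank 20 and Smith normal form diag(1,1,1,1,1,1,1,1,1,1,1,1,1,1,1,1,1,1,1,2).

Computing H_k = (kernel of ∂_k) / (image of ∂_{k+1}):

  H_0: rank C_0 − rank ∂_1 = 10 − 9 = 1, and the invariant factors of ∂_1 are all 1, so H_0 = Z.
  H_1: rank ker ∂_1 − rank ∂_2 = (30 − 9) − 20 = 1, and ∂_2 has invariant factor 2 > 1, so H_1 = Z ⊕ Z/2Z.
  H_2: rank ker ∂_2 − rank ∂_3 = (20 − 20) − 0 = 0, and there is no ∂_3, so H_2 = 0.

Hence the Betti numbers are b_0 = 1, b_1 = 1, b_2 = 0.

b_0 = 1, b_1 = 1, b_2 = 0.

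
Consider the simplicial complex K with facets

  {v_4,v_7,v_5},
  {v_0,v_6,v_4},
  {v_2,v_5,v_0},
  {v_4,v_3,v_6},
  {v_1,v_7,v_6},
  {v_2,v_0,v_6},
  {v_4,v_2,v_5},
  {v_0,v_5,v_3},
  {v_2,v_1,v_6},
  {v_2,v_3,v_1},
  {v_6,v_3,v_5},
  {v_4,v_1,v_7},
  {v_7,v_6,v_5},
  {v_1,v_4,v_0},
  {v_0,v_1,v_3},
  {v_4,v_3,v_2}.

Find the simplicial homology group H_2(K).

Fix the vertex order v_0 < v_1 < v_2 < v_3 < v_4 < v_5 < v_6 < v_7 and write every simplex with vertices in increasing order. Then dim K = 2 and the simplices of K are:

  0-simplices (8): [v_0], [v_1], [v_2], [v_3], [v_4], [v_5], [v_6], [v_7]
  1-simplices (24): (24 of them)
  2-simplices (16): (16 of them)

so the chain groups are C_0 ≅ Z^8, C_1 ≅ Z^24, C_2 ≅ Z^16.

Boundary ∂_1: C_1 → C_0 sends each edge [p,q] (with p < q) to q − p. For instance
  ∂[v_4,v_5] = [v_5] − [v_4].
The 8×24 boundary matrix has rank 7 and Smith normal form diag(1,1,1,1,1,1,1).

Boundary ∂_2: C_2 → C_1 acts by ∂[p,q,r] = [q,r] − [p,r] + [p,q]. For instance
  ∂[v_1,v_6,v_7] = [v_6,v_7] − [v_1,v_7] + [v_1,v_6],
  ∂[v_2,v_4,v_5] = [v_4,v_5] − [v_2,v_5] + [v_2,v_4].
This gives a 24×16 integer matrix of rank 15; reducing to Smith normal form yields diagonal entries (1,1,1,1,1,1,1,1,1,1,1,1,1,1,1).

Reading off H_k = ker ∂_k / im ∂_{k+1}:

  H_2: rank ker ∂_2 − rank ∂_3 = (16 − 15) − 0 = 1, and there is no ∂_3, so H_2 ≅ Z.

H_2 ≅ Z.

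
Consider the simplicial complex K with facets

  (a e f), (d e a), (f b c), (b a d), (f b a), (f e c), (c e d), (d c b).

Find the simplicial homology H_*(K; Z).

Take the total order a < b < c < d < e < f on the vertex set. Then K (dimension 2) consists of the simplices:

  0-simplices (6): a, b, c, d, e, f
  1-simplices (12): ab, ad, ae, af, bc, bd, bf, cd, ce, cf, de, ef
  2-simplices (8): abd, abf, ade, aef, bcd, bcf, cde, cef

so the chain groups are C_0 ≅ Z^6, C_1 ≅ Z^12, C_2 ≅ Z^8.

Boundary ∂_1: C_1 → C_0 maps an edge to its endpoints' difference, ∂[p,q] = q − p. For instance
  ∂cf = f − c.
This gives a 6×12 integer matrix of rank 5; reducing to Smith normal form yields diagonal entries (1,1,1,1,1).

Boundary ∂_2: C_2 → C_1 sends each 2-simplex [p,q,r] to [q,r] − [p,r] + [p,q]. For instance
  ∂bcf = cf − bf + bc,
  ∂abf = bf − af + ab.
The 12×8 boundary matrix has rank 7 and Smith normal form diag(1,1,1,1,1,1,1).

Computing H_k = (kernel of ∂_k) / (image of ∂_{k+1}):

  H_0: rank C_0 − rank ∂_1 = 6 − 5 = 1, and the invariant factors of ∂_1 are all 1, so H_0 ≅ Z.
  H_1: rank ker ∂_1 − rank ∂_2 = (12 − 5) − 7 = 0, and the invariant factors of ∂_2 are all 1, so H_1 ≅ 0.
  H_2: rank ker ∂_2 − rank ∂_3 = (8 − 7) − 0 = 1, and there is no ∂_3, so H_2 ≅ Z.

H_0 = Z,  H_1 = 0,  H_2 = Z.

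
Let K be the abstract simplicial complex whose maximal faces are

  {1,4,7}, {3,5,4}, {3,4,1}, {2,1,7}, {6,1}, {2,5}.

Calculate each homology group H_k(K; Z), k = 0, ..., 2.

H_0 = Z,  H_1 = Z,  H_2 = 0.

We work with the vertex ordering 1 < 2 < 3 < 4 < 5 < 6 < 7. The simplices of K, each written with vertices in increasing order, are:

  0-simplices (7): [1], [2], [3], [4], [5], [6], [7]
  1-simplices (11): [1,2], [1,3], [1,4], [1,6], [1,7], [2,5], [2,7], [3,4], [3,5], [4,5], [4,7]
  2-simplices (4): [1,2,7], [1,3,4], [1,4,7], [3,4,5]

so the chain groups are C_0 ≅ Z^7, C_1 ≅ Z^11, C_2 ≅ Z^4.

∂_1: C_1 → C_0 is given by ∂[p,q] = [q] − [p].
The resulting 7×11 matrix has rank 6, and its Smith normal form has invariant factors (1,1,1,1,1,1).

Boundary ∂_2: C_2 → C_1 acts by ∂[p,q,r] = [q,r] − [p,r] + [p,q]. For instance
  ∂[3,4,5] = [4,5] − [3,5] + [3,4],
  ∂[1,2,7] = [2,7] − [1,7] + [1,2].
The resulting 11×4 matrix has rank 4, and its Smith normal form has invariant factors (1,1,1,1).

Reading off H_k = ker ∂_k / im ∂_{k+1}:

  H_0: rank C_0 − rank ∂_1 = 7 − 6 = 1, and the invariant factors of ∂_1 are all 1, so H_0 ≅ Z.
  H_1: rank ker ∂_1 − rank ∂_2 = (11 − 6) − 4 = 1, and the invariant factors of ∂_2 are all 1, so H_1 ≅ Z.
  H_2: rank ker ∂_2 − rank ∂_3 = (4 − 4) − 0 = 0, and there is no ∂_3, so H_2 ≅ 0.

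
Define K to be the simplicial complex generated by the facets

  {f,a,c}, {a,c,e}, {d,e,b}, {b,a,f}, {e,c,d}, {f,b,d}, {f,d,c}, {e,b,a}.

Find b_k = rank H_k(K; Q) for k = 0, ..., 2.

Take the total order a < b < c < d < e < f on the vertex set. Then K (dimension 2) consists of the simplices:

  0-simplices (6): a, b, c, d, e, f
  1-simplices (12): ab, ac, ae, af, bd, be, bf, cd, ce, cf, de, df
  2-simplices (8): abe, abf, ace, acf, bde, bdf, cde, cdf

giving chain groups C_0 ≅ Z^6, C_1 ≅ Z^12, C_2 ≅ Z^8.

∂_1: C_1 → C_0 sends each edge [p,q] (with p < q) to q − p.
The resulting 6×12 matrix has rank 5, and its Smith normal form has invariant factors (1,1,1,1,1).

Boundary ∂_2: C_2 → C_1 acts by ∂[p,q,r] = [q,r] − [p,r] + [p,q]. For instance
  ∂ace = ce − ae + ac,
  ∂acf = cf − af + ac.
As a 12×8 matrix over Z this has rank 7, with invariant factors (1,1,1,1,1,1,1).

Computing H_k = (kernel of ∂_k) / (image of ∂_{k+1}):

  H_0: rank C_0 − rank ∂_1 = 6 − 5 = 1, and the invariant factors of ∂_1 are all 1, so H_0 ≅ Z.
  H_1: rank ker ∂_1 − rank ∂_2 = (12 − 5) − 7 = 0, and the invariant factors of ∂_2 are all 1, so H_1 ≅ 0.
  H_2: rank ker ∂_2 − rank ∂_3 = (8 − 7) − 0 = 1, and there is no ∂_3, so H_2 ≅ Z.

As a check, the Euler characteristic is 6 − 12 + 8 = 2, which agrees with 1 − 0 + 1 = 2.

Hence the Betti numbers are b_0 = 1, b_1 = 0, b_2 = 1.

b_0 = 1, b_1 = 0, b_2 = 1.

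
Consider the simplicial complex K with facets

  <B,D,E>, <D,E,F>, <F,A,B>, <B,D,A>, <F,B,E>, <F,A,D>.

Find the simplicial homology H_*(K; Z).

Order the vertices as A < B < D < E < F. Listing each simplex with vertices in this order, K has dimension 2 with simplices:

  0-simplices (5): A, B, D, E, F
  1-simplices (9): AB, AD, AF, BD, BE, BF, DE, DF, EF
  2-simplices (6): ABD, ABF, ADF, BDE, BEF, DEF

Hence C_0 ≅ Z^5, C_1 ≅ Z^9, C_2 ≅ Z^6.

The boundary map ∂_1: C_1 → C_0 maps an edge to its endpoints' difference, ∂[p,q] = q − p.
This gives a 5×9 integer matrix of rank 4; reducing to Smith normal form yields diagonal entries (1,1,1,1).

Boundary ∂_2: C_2 → C_1 maps a triangle to the signed sum of its edges. For instance
  ∂ADF = DF − AF + AD,
  ∂ABD = BD − AD + AB.
The resulting 9×6 matrix has rank 5, and its Smith normal form has invariant factors (1,1,1,1,1).

Reading off H_k = ker ∂_k / im ∂_{k+1}:

  H_0: rank C_0 − rank ∂_1 = 5 − 4 = 1, and the invariant factors of ∂_1 are all 1, so H_0 ≅ Z.
  H_1: rank ker ∂_1 − rank ∂_2 = (9 − 4) − 5 = 0, and the invariant factors of ∂_2 are all 1, so H_1 ≅ 0.
  H_2: rank ker ∂_2 − rank ∂_3 = (6 − 5) − 0 = 1, and there is no ∂_3, so H_2 ≅ Z.

H_0 = Z,  H_1 = 0,  H_2 = Z.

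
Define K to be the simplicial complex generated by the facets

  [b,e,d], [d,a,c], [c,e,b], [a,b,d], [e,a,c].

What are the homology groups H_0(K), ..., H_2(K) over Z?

Order the vertices as a < b < c < d < e. Listing each simplex with vertices in this order, K has dimension 2 with simplices:

  0-simplices (5): a, b, c, d, e
  1-simplices (10): ab, ac, ad, ae, bc, bd, be, cd, ce, de
  2-simplices (5): abd, acd, ace, bce, bde

Hence C_0 ≅ Z^5, C_1 ≅ Z^10, C_2 ≅ Z^5.

∂_1: C_1 → C_0 is given by ∂[p,q] = [q] − [p]. For instance
  ∂de = e − d.
The resulting 5×10 matrix has rank 4, and its Smith normal form has invariant factors (1,1,1,1).

The boundary map ∂_2: C_2 → C_1 maps a triangle to the signed sum of its edges. For instance
  ∂bde = de − be + bd,
  ∂abd = bd − ad + ab.
As a 10×5 matrix over Z this has rank 5, with invariant factors (1,1,1,1,1).

Reading off H_k = ker ∂_k / im ∂_{k+1}:

  H_0: rank C_0 − rank ∂_1 = 5 − 4 = 1, and the invariant factors of ∂_1 are all 1, so H_0 ≅ Z.
  H_1: rank ker ∂_1 − rank ∂_2 = (10 − 4) − 5 = 1, and the invariant factors of ∂_2 are all 1, so H_1 ≅ Z.
  H_2: rank ker ∂_2 − rank ∂_3 = (5 − 5) − 0 = 0, and there is no ∂_3, so H_2 ≅ 0.

H_0 ≅ Z,  H_1 ≅ Z,  H_2 = 0.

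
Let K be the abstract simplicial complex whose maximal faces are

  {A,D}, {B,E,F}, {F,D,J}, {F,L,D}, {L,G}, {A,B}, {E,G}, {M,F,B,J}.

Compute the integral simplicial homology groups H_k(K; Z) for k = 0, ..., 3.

We work with the vertex ordering A < B < D < E < F < G < J < L < M. The simplices of K, each written with vertices in increasing order, are:

  0-simplices (9): A, B, D, E, F, G, J, L, M
  1-simplices (16): AB, AD, BE, BF, BJ, BM, DF, DJ, DL, EF, EG, FJ, FL, FM, GL, JM
  2-simplices (7): BEF, BFJ, BFM, BJM, DFJ, DFL, FJM
  3-simplices (1): BFJM

Hence C_0 ≅ Z^9, C_1 ≅ Z^16, C_2 ≅ Z^7, C_3 ≅ Z^1.

The boundary map ∂_1: C_1 → C_0 is given by ∂[p,q] = [q] − [p]. For instance
  ∂JM = M − J.
As a 9×16 matrix over Z this has rank 8, with invariant factors (1,1,1,1,1,1,1,1).

Boundary ∂_2: C_2 → C_1 maps a triangle to the signed sum of its edges. For instance
  ∂BFM = FM − BM + BF,
  ∂FJM = JM − FM + FJ.
The 16×7 boundary matrix has rank 6 and Smith normal form diag(1,1,1,1,1,1).

The boundary map ∂_3: C_3 → C_2 sends each 3-simplex σ to the alternating sum Σ_i (−1)^i (σ with its i-th vertex removed). For instance
  ∂BFJM = FJM − BJM + BFM − BFJ.
The resulting 7×1 matrix has rank 1, and its Smith normal form has invariant factors (1).

From H_k ≅ ker(∂_k) / im(∂_{k+1}) we obtain:

  H_0: rank C_0 − rank ∂_1 = 9 − 8 = 1, and the invariant factors of ∂_1 are all 1, so H_0 = Z.
  H_1: rank ker ∂_1 − rank ∂_2 = (16 − 8) − 6 = 2, and the invariant factors of ∂_2 are all 1, so H_1 = Z^2.
  H_2: rank ker ∂_2 − rank ∂_3 = (7 − 6) − 1 = 0, and the invariant factors of ∂_3 are all 1, so H_2 = 0.
  H_3: rank ker ∂_3 − rank ∂_4 = (1 − 1) − 0 = 0, and there is no ∂_4, so H_3 = 0.

H_0 ≅ Z,  H_1 ≅ Z^2,  H_2 = 0,  H_3 = 0.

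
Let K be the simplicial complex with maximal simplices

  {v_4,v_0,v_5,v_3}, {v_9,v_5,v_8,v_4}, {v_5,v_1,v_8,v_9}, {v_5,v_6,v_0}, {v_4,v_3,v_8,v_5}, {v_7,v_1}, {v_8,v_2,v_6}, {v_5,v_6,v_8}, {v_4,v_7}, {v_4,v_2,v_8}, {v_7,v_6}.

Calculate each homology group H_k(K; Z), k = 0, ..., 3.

Order the vertices as v_0 < v_1 < v_2 < v_3 < v_4 < v_5 < v_6 < v_7 < v_8 < v_9. Listing each simplex with vertices in this order, K has dimension 3 with simplices:

  0-simplices (10): [v_0], [v_1], [v_2], [v_3], [v_4], [v_5], [v_6], [v_7], [v_8], [v_9]
  1-simplices (24): (24 of them)
  2-simplices (17): (17 of them)
  3-simplices (4): [v_0,v_3,v_4,v_5], [v_1,v_5,v_8,v_9], [v_3,v_4,v_5,v_8], [v_4,v_5,v_8,v_9]

Hence C_0 ≅ Z^10, C_1 ≅ Z^24, C_2 ≅ Z^17, C_3 ≅ Z^4.

∂_1: C_1 → C_0 sends each edge [p,q] (with p < q) to q − p.
The 10×24 boundary matrix has rank 9 and Smith normal form diag(1,1,1,1,1,1,1,1,1).

The boundary map ∂_2: C_2 → C_1 maps a triangle to the signed sum of its edges. For instance
  ∂[v_0,v_3,v_4] = [v_3,v_4] − [v_0,v_4] + [v_0,v_3],
  ∂[v_3,v_5,v_8] = [v_5,v_8] − [v_3,v_8] + [v_3,v_5].
The resulting 24×17 matrix has rank 13, and its Smith normal form has invariant factors (1,1,1,1,1,1,1,1,1,1,1,1,1).

Boundary ∂_3: C_3 → C_2 sends each 3-simplex σ to the alternating sum Σ_i (−1)^i (σ with its i-th vertex removed). For instance
  ∂[v_1,v_5,v_8,v_9] = [v_5,v_8,v_9] − [v_1,v_8,v_9] + [v_1,v_5,v_9] − [v_1,v_5,v_8],
  ∂[v_3,v_4,v_5,v_8] = [v_4,v_5,v_8] − [v_3,v_5,v_8] + [v_3,v_4,v_8] − [v_3,v_4,v_5].
As a 17×4 matrix over Z this has rank 4, with invariant factors (1,1,1,1).

Now H_k = ker ∂_k / im ∂_{k+1}, so:

  H_0: rank C_0 − rank ∂_1 = 10 − 9 = 1, and the invariant factors of ∂_1 are all 1, so H_0 = Z.
  H_1: rank ker ∂_1 − rank ∂_2 = (24 − 9) − 13 = 2, and the invariant factors of ∂_2 are all 1, so H_1 = Z^2.
  H_2: rank ker ∂_2 − rank ∂_3 = (17 − 13) − 4 = 0, and the invariant factors of ∂_3 are all 1, so H_2 = 0.
  H_3: rank ker ∂_3 − rank ∂_4 = (4 − 4) − 0 = 0, and there is no ∂_4, so H_3 = 0.

As a check, the Euler characteristic is 10 − 24 + 17 − 4 = -1, which agrees with 1 − 2 + 0 − 0 = -1.

H_0 = Z,  H_1 = Z^2,  H_2 = 0,  H_3 = 0.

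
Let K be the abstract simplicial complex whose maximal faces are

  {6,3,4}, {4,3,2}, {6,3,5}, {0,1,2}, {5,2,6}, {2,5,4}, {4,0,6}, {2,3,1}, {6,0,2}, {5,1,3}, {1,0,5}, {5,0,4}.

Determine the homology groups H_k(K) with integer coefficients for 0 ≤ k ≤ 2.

H_0 = Z,  H_1 = Z/2Z,  H_2 = 0.

Order the vertices as 0 < 1 < 2 < 3 < 4 < 5 < 6. Listing each simplex with vertices in this order, K has dimension 2 with simplices:

  0-simplices (7): [0], [1], [2], [3], [4], [5], [6]
  1-simplices (18): [0,1], [0,2], [0,4], [0,5], [0,6], [1,2], [1,3], [1,5], [2,3], [2,4], [2,5], [2,6], [3,4], [3,5], [3,6], [4,5], [4,6], [5,6]
  2-simplices (12): [0,1,2], [0,1,5], [0,2,6], [0,4,5], [0,4,6], [1,2,3], [1,3,5], [2,3,4], [2,4,5], [2,5,6], [3,4,6], [3,5,6]

giving chain groups C_0 ≅ Z^7, C_1 ≅ Z^18, C_2 ≅ Z^12.

∂_1: C_1 → C_0 is given by ∂[p,q] = [q] − [p].
The resulting 7×18 matrix has rank 6, and its Smith normal form has invariant factors (1,1,1,1,1,1).

∂_2: C_2 → C_1 acts by ∂[p,q,r] = [q,r] − [p,r] + [p,q]. For instance
  ∂[2,5,6] = [5,6] − [2,6] + [2,5],
  ∂[0,2,6] = [2,6] − [0,6] + [0,2].
The 18×12 boundary matrix has rank 12 and Smith normal form diag(1,1,1,1,1,1,1,1,1,1,1,2).

Computing H_k = (kernel of ∂_k) / (image of ∂_{k+1}):

  H_0: rank C_0 − rank ∂_1 = 7 − 6 = 1, and the invariant factors of ∂_1 are all 1, so H_0 ≅ Z.
  H_1: rank ker ∂_1 − rank ∂_2 = (18 − 6) − 12 = 0, and ∂_2 has invariant factor 2 > 1, so H_1 ≅ Z/2Z.
  H_2: rank ker ∂_2 − rank ∂_3 = (12 − 12) − 0 = 0, and there is no ∂_3, so H_2 ≅ 0.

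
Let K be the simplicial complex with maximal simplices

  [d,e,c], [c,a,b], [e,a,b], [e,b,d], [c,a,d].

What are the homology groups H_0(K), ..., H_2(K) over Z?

Take the total order a < b < c < d < e on the vertex set. Then K (dimension 2) consists of the simplices:

  0-simplices (5): a, b, c, d, e
  1-simplices (10): ab, ac, ad, ae, bc, bd, be, cd, ce, de
  2-simplices (5): abc, abe, acd, bde, cde

giving chain groups C_0 ≅ Z^5, C_1 ≅ Z^10, C_2 ≅ Z^5.

Boundary ∂_1: C_1 → C_0 maps an edge to its endpoints' difference, ∂[p,q] = q − p.
The 5×10 boundary matrix has rank 4 and Smith normal form diag(1,1,1,1).

Boundary ∂_2: C_2 → C_1 maps a triangle to the signed sum of its edges. For instance
  ∂abc = bc − ac + ab,
  ∂cde = de − ce + cd.
The 10×5 boundary matrix has rank 5 and Smith normal form diag(1,1,1,1,1).

Reading off H_k = ker ∂_k / im ∂_{k+1}:

  H_0: rank C_0 − rank ∂_1 = 5 − 4 = 1, and the invariant factors of ∂_1 are all 1, so H_0 ≅ Z.
  H_1: rank ker ∂_1 − rank ∂_2 = (10 − 4) − 5 = 1, and the invariant factors of ∂_2 are all 1, so H_1 ≅ Z.
  H_2: rank ker ∂_2 − rank ∂_3 = (5 − 5) − 0 = 0, and there is no ∂_3, so H_2 ≅ 0.

(K is a triangulation of the Möbius band.)

H_0 = Z,  H_1 = Z,  H_2 = 0.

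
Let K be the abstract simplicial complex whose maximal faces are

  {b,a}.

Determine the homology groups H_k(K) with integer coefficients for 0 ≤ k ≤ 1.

H_0 ≅ Z,  H_1 = 0.

We work with the vertex ordering a < b. The simplices of K, each written with vertices in increasing order, are:

  0-simplices (2): a, b
  1-simplices (1): ab

Hence C_0 ≅ Z^2, C_1 ≅ Z^1.

The boundary map ∂_1: C_1 → C_0 sends each edge [p,q] (with p < q) to q − p.
This gives a 2×1 integer matrix of rank 1; reducing to Smith normal form yields diagonal entries (1).

Computing H_k = (kernel of ∂_k) / (image of ∂_{k+1}):

  H_0: rank C_0 − rank ∂_1 = 2 − 1 = 1, and the invariant factors of ∂_1 are all 1, so H_0 ≅ Z.
  H_1: rank ker ∂_1 − rank ∂_2 = (1 − 1) − 0 = 0, and there is no ∂_2, so H_1 ≅ 0.

As a check, the Euler characteristic is 2 − 1 = 1, which agrees with 1 − 0 = 1.
(K is a triangulation of the 1-simplex.)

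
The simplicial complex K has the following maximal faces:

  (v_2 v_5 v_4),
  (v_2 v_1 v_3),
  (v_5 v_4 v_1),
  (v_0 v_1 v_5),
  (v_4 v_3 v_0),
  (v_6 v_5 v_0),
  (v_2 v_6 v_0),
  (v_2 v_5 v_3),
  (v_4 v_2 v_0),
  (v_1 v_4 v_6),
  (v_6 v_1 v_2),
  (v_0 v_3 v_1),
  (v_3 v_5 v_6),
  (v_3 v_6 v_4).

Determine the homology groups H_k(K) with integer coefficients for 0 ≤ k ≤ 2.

H_0 = Z,  H_1 = Z^2,  H_2 = Z.

Take the total order v_0 < v_1 < v_2 < v_3 < v_4 < v_5 < v_6 on the vertex set. Then K (dimension 2) consists of the simplices:

  0-simplices (7): [v_0], [v_1], [v_2], [v_3], [v_4], [v_5], [v_6]
  1-simplices (21): (21 of them)
  2-simplices (14): (14 of them)

giving chain groups C_0 ≅ Z^7, C_1 ≅ Z^21, C_2 ≅ Z^14.

Boundary ∂_1: C_1 → C_0 is given by ∂[p,q] = [q] − [p].
This gives a 7×21 integer matrix of rank 6; reducing to Smith normal form yields diagonal entries (1,1,1,1,1,1).

∂_2: C_2 → C_1 maps a triangle to the signed sum of its edges. For instance
  ∂[v_1,v_4,v_5] = [v_4,v_5] − [v_1,v_5] + [v_1,v_4],
  ∂[v_1,v_4,v_6] = [v_4,v_6] − [v_1,v_6] + [v_1,v_4].
The resulting 21×14 matrix has rank 13, and its Smith normal form has invariant factors (1,1,1,1,1,1,1,1,1,1,1,1,1).

Computing H_k = (kernel of ∂_k) / (image of ∂_{k+1}):

  H_0: rank C_0 − rank ∂_1 = 7 − 6 = 1, and the invariant factors of ∂_1 are all 1, so H_0 ≅ Z.
  H_1: rank ker ∂_1 − rank ∂_2 = (21 − 6) − 13 = 2, and the invariant factors of ∂_2 are all 1, so H_1 ≅ Z^2.
  H_2: rank ker ∂_2 − rank ∂_3 = (14 − 13) − 0 = 1, and there is no ∂_3, so H_2 ≅ Z.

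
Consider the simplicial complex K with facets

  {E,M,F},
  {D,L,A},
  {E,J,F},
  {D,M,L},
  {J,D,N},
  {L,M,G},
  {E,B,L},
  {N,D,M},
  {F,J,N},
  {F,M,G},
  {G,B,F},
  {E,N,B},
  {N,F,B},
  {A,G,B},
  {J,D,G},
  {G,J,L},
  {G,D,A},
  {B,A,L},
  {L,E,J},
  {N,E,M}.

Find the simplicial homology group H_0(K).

Order the vertices as A < B < D < E < F < G < J < L < M < N. Listing each simplex with vertices in this order, K has dimension 2 with simplices:

  0-simplices (10): A, B, D, E, F, G, J, L, M, N
  1-simplices (30): AB, AD, AG, AL, BE, BF, BG, BL, BN, DG, DJ, DL, DM, DN, EF, EJ, EL, EM, EN, FG, FJ, FM, FN, GJ, GL, GM, JL, JN, LM, MN
  2-simplices (20): ABG, ABL, ADG, ADL, BEL, BEN, BFG, BFN, DGJ, DJN, DLM, DMN, EFJ, EFM, EJL, EMN, FGM, FJN, GJL, GLM

Hence C_0 ≅ Z^10, C_1 ≅ Z^30, C_2 ≅ Z^20.

∂_1: C_1 → C_0 is given by ∂[p,q] = [q] − [p]. For instance
  ∂DN = N − D.
The resulting 10×30 matrix has rank 9, and its Smith normal form has invariant factors (1,1,1,1,1,1,1,1,1).

Boundary ∂_2: C_2 → C_1 maps a triangle to the signed sum of its edges. For instance
  ∂EJL = JL − EL + EJ,
  ∂DJN = JN − DN + DJ.
The 30×20 boundary matrix has rank 20 and Smith normal form diag(1,1,1,1,1,1,1,1,1,1,1,1,1,1,1,1,1,1,1,2).

Computing H_k = (kernel of ∂_k) / (image of ∂_{k+1}):

  H_0: rank C_0 − rank ∂_1 = 10 − 9 = 1, and the invariant factors of ∂_1 are all 1, so H_0 = Z.

H_0 = Z.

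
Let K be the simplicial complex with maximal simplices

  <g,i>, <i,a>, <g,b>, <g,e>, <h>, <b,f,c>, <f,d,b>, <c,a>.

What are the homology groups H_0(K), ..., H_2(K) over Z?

Take the total order a < b < c < d < e < f < g < h < i on the vertex set. Then K (dimension 2) consists of the simplices:

  0-simplices (9): a, b, c, d, e, f, g, h, i
  1-simplices (10): ac, ai, bc, bd, bf, bg, cf, df, eg, gi
  2-simplices (2): bcf, bdf

so the chain groups are C_0 ≅ Z^9, C_1 ≅ Z^10, C_2 ≅ Z^2.

The boundary map ∂_1: C_1 → C_0 maps an edge to its endpoints' difference, ∂[p,q] = q − p. For instance
  ∂bf = f − b.
The resulting 9×10 matrix has rank 7, and its Smith normal form has invariant factors (1,1,1,1,1,1,1).

Boundary ∂_2: C_2 → C_1 acts by ∂[p,q,r] = [q,r] − [p,r] + [p,q]. For instance
  ∂bcf = cf − bf + bc,
  ∂bdf = df − bf + bd.
The resulting 10×2 matrix has rank 2, and its Smith normal form has invariant factors (1,1).

Now H_k = ker ∂_k / im ∂_{k+1}, so:

  H_0: rank C_0 − rank ∂_1 = 9 − 7 = 2, and the invariant factors of ∂_1 are all 1, so H_0 = Z^2.
  H_1: rank ker ∂_1 − rank ∂_2 = (10 − 7) − 2 = 1, and the invariant factors of ∂_2 are all 1, so H_1 = Z.
  H_2: rank ker ∂_2 − rank ∂_3 = (2 − 2) − 0 = 0, and there is no ∂_3, so H_2 = 0.

H_0 = Z^2,  H_1 = Z,  H_2 = 0.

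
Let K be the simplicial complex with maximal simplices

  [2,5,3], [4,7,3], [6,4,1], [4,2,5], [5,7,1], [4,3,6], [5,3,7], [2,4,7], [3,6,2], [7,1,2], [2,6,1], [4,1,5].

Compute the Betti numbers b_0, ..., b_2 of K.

b_0 = 1, b_1 = 0, b_2 = 0.

Order the vertices as 1 < 2 < 3 < 4 < 5 < 6 < 7. Listing each simplex with vertices in this order, K has dimension 2 with simplices:

  0-simplices (7): [1], [2], [3], [4], [5], [6], [7]
  1-simplices (18): [1,2], [1,4], [1,5], [1,6], [1,7], [2,3], [2,4], [2,5], [2,6], [2,7], [3,4], [3,5], [3,6], [3,7], [4,5], [4,6], [4,7], [5,7]
  2-simplices (12): [1,2,6], [1,2,7], [1,4,5], [1,4,6], [1,5,7], [2,3,5], [2,3,6], [2,4,5], [2,4,7], [3,4,6], [3,4,7], [3,5,7]

giving chain groups C_0 ≅ Z^7, C_1 ≅ Z^18, C_2 ≅ Z^12.

∂_1: C_1 → C_0 sends each edge [p,q] (with p < q) to q − p. For instance
  ∂[1,2] = [2] − [1].
This gives a 7×18 integer matrix of rank 6; reducing to Smith normal form yields diagonal entries (1,1,1,1,1,1).

∂_2: C_2 → C_1 maps a triangle to the signed sum of its edges. For instance
  ∂[1,2,7] = [2,7] − [1,7] + [1,2],
  ∂[1,2,6] = [2,6] − [1,6] + [1,2].
The resulting 18×12 matrix has rank 12, and its Smith normal form has invariant factors (1,1,1,1,1,1,1,1,1,1,1,2).

Computing H_k = (kernel of ∂_k) / (image of ∂_{k+1}):

  H_0: rank C_0 − rank ∂_1 = 7 − 6 = 1, and the invariant factors of ∂_1 are all 1, so H_0 ≅ Z.
  H_1: rank ker ∂_1 − rank ∂_2 = (18 − 6) − 12 = 0, and ∂_2 has invariant factor 2 > 1, so H_1 ≅ Z/2.
  H_2: rank ker ∂_2 − rank ∂_3 = (12 − 12) − 0 = 0, and there is no ∂_3, so H_2 ≅ 0.

As a check, the Euler characteristic is 7 − 18 + 12 = 1, which agrees with 1 − 0 + 0 = 1.

Hence the Betti numbers are b_0 = 1, b_1 = 0, b_2 = 0.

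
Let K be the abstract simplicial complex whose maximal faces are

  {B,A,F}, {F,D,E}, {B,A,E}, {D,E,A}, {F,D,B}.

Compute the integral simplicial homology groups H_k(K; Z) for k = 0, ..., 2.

H_0 = Z,  H_1 = Z,  H_2 = 0.

We work with the vertex ordering A < B < D < E < F. The simplices of K, each written with vertices in increasing order, are:

  0-simplices (5): A, B, D, E, F
  1-simplices (10): AB, AD, AE, AF, BD, BE, BF, DE, DF, EF
  2-simplices (5): ABE, ABF, ADE, BDF, DEF

Hence C_0 ≅ Z^5, C_1 ≅ Z^10, C_2 ≅ Z^5.

∂_1: C_1 → C_0 is given by ∂[p,q] = [q] − [p]. For instance
  ∂BD = D − B.
The 5×10 boundary matrix has rank 4 and Smith normal form diag(1,1,1,1).

∂_2: C_2 → C_1 acts by ∂[p,q,r] = [q,r] − [p,r] + [p,q]. For instance
  ∂DEF = EF − DF + DE,
  ∂BDF = DF − BF + BD.
As a 10×5 matrix over Z this has rank 5, with invariant factors (1,1,1,1,1).

From H_k ≅ ker(∂_k) / im(∂_{k+1}) we obtain:

  H_0: rank C_0 − rank ∂_1 = 5 − 4 = 1, and the invariant factors of ∂_1 are all 1, so H_0 = Z.
  H_1: rank ker ∂_1 − rank ∂_2 = (10 − 4) − 5 = 1, and the invariant factors of ∂_2 are all 1, so H_1 = Z.
  H_2: rank ker ∂_2 − rank ∂_3 = (5 − 5) − 0 = 0, and there is no ∂_3, so H_2 = 0.

(K is a triangulation of the Möbius band.)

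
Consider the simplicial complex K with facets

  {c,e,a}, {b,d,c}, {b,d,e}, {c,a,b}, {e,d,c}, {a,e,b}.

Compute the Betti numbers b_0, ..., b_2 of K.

Order the vertices as a < b < c < d < e. Listing each simplex with vertices in this order, K has dimension 2 with simplices:

  0-simplices (5): a, b, c, d, e
  1-simplices (9): ab, ac, ae, bc, bd, be, cd, ce, de
  2-simplices (6): abc, abe, ace, bcd, bde, cde

giving chain groups C_0 ≅ Z^5, C_1 ≅ Z^9, C_2 ≅ Z^6.

∂_1: C_1 → C_0 maps an edge to its endpoints' difference, ∂[p,q] = q − p.
As a 5×9 matrix over Z this has rank 4, with invariant factors (1,1,1,1).

Boundary ∂_2: C_2 → C_1 acts by ∂[p,q,r] = [q,r] − [p,r] + [p,q]. For instance
  ∂bde = de − be + bd,
  ∂abc = bc − ac + ab.
As a 9×6 matrix over Z this has rank 5, with invariant factors (1,1,1,1,1).

Now H_k = ker ∂_k / im ∂_{k+1}, so:

  H_0: rank C_0 − rank ∂_1 = 5 − 4 = 1, and the invariant factors of ∂_1 are all 1, so H_0 ≅ Z.
  H_1: rank ker ∂_1 − rank ∂_2 = (9 − 4) − 5 = 0, and the invariant factors of ∂_2 are all 1, so H_1 ≅ 0.
  H_2: rank ker ∂_2 − rank ∂_3 = (6 − 5) − 0 = 1, and there is no ∂_3, so H_2 ≅ Z.

Hence the Betti numbers are b_0 = 1, b_1 = 0, b_2 = 1.

b_0 = 1, b_1 = 0, b_2 = 1.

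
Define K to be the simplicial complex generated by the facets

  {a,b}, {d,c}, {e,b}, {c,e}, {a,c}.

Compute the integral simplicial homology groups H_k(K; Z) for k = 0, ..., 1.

H_0 ≅ Z,  H_1 ≅ Z.

Take the total order a < b < c < d < e on the vertex set. Then K (dimension 1) consists of the simplices:

  0-simplices (5): a, b, c, d, e
  1-simplices (5): ab, ac, be, cd, ce

so the chain groups are C_0 ≅ Z^5, C_1 ≅ Z^5.

∂_1: C_1 → C_0 is given by ∂[p,q] = [q] − [p].
This gives a 5×5 integer matrix of rank 4; reducing to Smith normal form yields diagonal entries (1,1,1,1).

Computing H_k = (kernel of ∂_k) / (image of ∂_{k+1}):

  H_0: rank C_0 − rank ∂_1 = 5 − 4 = 1, and the invariant factors of ∂_1 are all 1, so H_0 = Z.
  H_1: rank ker ∂_1 − rank ∂_2 = (5 − 4) − 0 = 1, and there is no ∂_2, so H_1 = Z.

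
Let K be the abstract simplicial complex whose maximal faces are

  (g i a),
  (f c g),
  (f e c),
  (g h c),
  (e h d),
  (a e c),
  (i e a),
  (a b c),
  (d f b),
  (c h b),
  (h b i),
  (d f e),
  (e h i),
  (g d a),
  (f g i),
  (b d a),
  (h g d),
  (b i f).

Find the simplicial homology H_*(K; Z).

H_0 ≅ Z,  H_1 ≅ Z^2,  H_2 ≅ Z.

Take the total order a < b < c < d < e < f < g < h < i on the vertex set. Then K (dimension 2) consists of the simplices:

  0-simplices (9): a, b, c, d, e, f, g, h, i
  1-simplices (27): ab, ac, ad, ae, ag, ai, bc, bd, bf, bh, bi, ce, cf, cg, ch, de, df, dg, dh, ef, eh, ei, fg, fi, gh, gi, hi
  2-simplices (18): abc, abd, ace, adg, aei, agi, bch, bdf, bfi, bhi, cef, cfg, cgh, def, deh, dgh, ehi, fgi

so the chain groups are C_0 ≅ Z^9, C_1 ≅ Z^27, C_2 ≅ Z^18.

Boundary ∂_1: C_1 → C_0 is given by ∂[p,q] = [q] − [p]. For instance
  ∂ab = b − a.
This gives a 9×27 integer matrix of rank 8; reducing to Smith normal form yields diagonal entries (1,1,1,1,1,1,1,1).

Boundary ∂_2: C_2 → C_1 acts by ∂[p,q,r] = [q,r] − [p,r] + [p,q]. For instance
  ∂ace = ce − ae + ac,
  ∂bhi = hi − bi + bh.
The resulting 27×18 matrix has rank 17, and its Smith normal form has invariant factors (1,1,1,1,1,1,1,1,1,1,1,1,1,1,1,1,1).

Now H_k = ker ∂_k / im ∂_{k+1}, so:

  H_0: rank C_0 − rank ∂_1 = 9 − 8 = 1, and the invariant factors of ∂_1 are all 1, so H_0 = Z.
  H_1: rank ker ∂_1 − rank ∂_2 = (27 − 8) − 17 = 2, and the invariant factors of ∂_2 are all 1, so H_1 = Z^2.
  H_2: rank ker ∂_2 − rank ∂_3 = (18 − 17) − 0 = 1, and there is no ∂_3, so H_2 = Z.

As a check, the Euler characteristic is 9 − 27 + 18 = 0, which agrees with 1 − 2 + 1 = 0.
(K is a triangulation of the torus T^2.)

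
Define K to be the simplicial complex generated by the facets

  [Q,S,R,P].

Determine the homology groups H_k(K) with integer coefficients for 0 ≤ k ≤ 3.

K has 4 vertices, 6 edges, 4 triangles, 1 3-simplex.
rank ∂_0 = 0, rank ∂_1 = 3 ⇒ b_0 = 4 − 0 − 3 = 1; all invariant factors of ∂_1 are 1 so no torsion. So H_0 = Z.
rank ∂_1 = 3, rank ∂_2 = 3 ⇒ b_1 = 6 − 3 − 3 = 0; all invariant factors of ∂_2 are 1 so no torsion. So H_1 = 0.
rank ∂_2 = 3, rank ∂_3 = 1 ⇒ b_2 = 4 − 3 − 1 = 0; all invariant factors of ∂_3 are 1 so no torsion. So H_2 = 0.
rank ∂_3 = 1, rank ∂_4 = 0 ⇒ b_3 = 1 − 1 − 0 = 0. So H_3 = 0.

H_0 = Z,  H_1 = 0,  H_2 = 0,  H_3 = 0.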